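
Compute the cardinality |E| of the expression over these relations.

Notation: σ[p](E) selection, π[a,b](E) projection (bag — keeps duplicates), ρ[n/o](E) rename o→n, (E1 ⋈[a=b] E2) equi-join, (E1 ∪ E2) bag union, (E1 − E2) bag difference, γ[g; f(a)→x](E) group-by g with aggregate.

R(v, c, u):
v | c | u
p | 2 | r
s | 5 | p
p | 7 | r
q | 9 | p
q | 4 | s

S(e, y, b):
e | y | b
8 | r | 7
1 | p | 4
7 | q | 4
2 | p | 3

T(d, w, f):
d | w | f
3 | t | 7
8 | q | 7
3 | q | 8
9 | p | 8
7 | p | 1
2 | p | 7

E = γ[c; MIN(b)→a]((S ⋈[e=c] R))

Per-node cardinality:
  S → 4
  R → 5
  (S ⋈[e=c] R) → 2
  γ[c; MIN(b)→a]((S ⋈[e=c] R)) → 2

|E| = 2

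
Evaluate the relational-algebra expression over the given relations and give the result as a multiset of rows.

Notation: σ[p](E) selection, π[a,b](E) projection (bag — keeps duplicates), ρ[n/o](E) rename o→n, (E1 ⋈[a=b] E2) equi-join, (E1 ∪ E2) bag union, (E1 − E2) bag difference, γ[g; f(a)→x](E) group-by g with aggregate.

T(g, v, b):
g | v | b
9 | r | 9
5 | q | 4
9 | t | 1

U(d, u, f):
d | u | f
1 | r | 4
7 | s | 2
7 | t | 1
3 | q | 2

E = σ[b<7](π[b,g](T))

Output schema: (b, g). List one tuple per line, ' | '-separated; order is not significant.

Row counts bottom-up:
  T → 3
  π[b,g](T) → 3
  σ[b<7](π[b,g](T)) → 2

== RESULT ==
b | g
1 | 9
4 | 5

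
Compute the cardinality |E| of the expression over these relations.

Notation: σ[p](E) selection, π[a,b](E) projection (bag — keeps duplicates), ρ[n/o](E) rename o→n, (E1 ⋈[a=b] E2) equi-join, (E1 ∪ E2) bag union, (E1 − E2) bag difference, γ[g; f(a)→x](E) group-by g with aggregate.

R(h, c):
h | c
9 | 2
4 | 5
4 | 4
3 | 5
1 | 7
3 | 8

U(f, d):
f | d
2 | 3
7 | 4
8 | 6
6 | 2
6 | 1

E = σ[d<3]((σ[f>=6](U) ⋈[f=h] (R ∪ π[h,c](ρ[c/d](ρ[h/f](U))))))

Row counts bottom-up:
  U → 5
  σ[f>=6](U) → 4
  R → 6
  U → 5
  ρ[h/f](U) → 5
  ρ[c/d](ρ[h/f](U)) → 5
  π[h,c](ρ[c/d](ρ[h/f](U))) → 5
  (R ∪ π[h,c](ρ[c/d](ρ[h/f](U)))) → 11
  (σ[f>=6](U) ⋈[f=h] (R ∪ π[h,c](ρ[c/d](ρ[h/f](U))))) → 6
  σ[d<3]((σ[f>=6](U) ⋈[f=h] (R ∪ π[h,c](ρ[c/d](ρ[h/f](U)))))) → 4

|E| = 4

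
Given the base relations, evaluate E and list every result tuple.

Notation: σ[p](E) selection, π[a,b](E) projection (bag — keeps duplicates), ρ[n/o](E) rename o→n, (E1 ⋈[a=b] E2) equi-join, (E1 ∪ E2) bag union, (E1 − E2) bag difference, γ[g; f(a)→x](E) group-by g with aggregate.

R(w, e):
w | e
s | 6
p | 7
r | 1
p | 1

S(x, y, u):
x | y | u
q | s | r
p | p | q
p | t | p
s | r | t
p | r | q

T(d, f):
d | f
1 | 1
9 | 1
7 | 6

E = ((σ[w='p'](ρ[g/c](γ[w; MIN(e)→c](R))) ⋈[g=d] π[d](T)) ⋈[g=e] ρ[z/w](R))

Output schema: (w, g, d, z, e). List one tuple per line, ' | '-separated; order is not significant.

Row counts bottom-up:
  R → 4
  γ[w; MIN(e)→c](R) → 3
  ρ[g/c](γ[w; MIN(e)→c](R)) → 3
  σ[w='p'](ρ[g/c](γ[w; MIN(e)→c](R))) → 1
  T → 3
  π[d](T) → 3
  (σ[w='p'](ρ[g/c](γ[w; MIN(e)→c](R))) ⋈[g=d] π[d](T)) → 1
  R → 4
  ρ[z/w](R) → 4
  ((σ[w='p'](ρ[g/c](γ[w; MIN(e)→c](R))) ⋈[g=d] π[d](T)) ⋈[g=e] ρ[z/w](R)) → 2

== RESULT ==
w | g | d | z | e
p | 1 | 1 | p | 1
p | 1 | 1 | r | 1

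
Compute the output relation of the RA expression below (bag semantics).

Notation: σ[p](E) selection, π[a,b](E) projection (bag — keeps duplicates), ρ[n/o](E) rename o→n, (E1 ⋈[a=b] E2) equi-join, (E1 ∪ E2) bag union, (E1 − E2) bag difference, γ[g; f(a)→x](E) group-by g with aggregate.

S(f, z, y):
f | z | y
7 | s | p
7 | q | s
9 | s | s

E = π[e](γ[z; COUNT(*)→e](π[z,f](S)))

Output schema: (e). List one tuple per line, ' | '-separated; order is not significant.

Subexpression sizes:
  S → 3
  π[z,f](S) → 3
  γ[z; COUNT(*)→e](π[z,f](S)) → 2
  π[e](γ[z; COUNT(*)→e](π[z,f](S))) → 2

== RESULT ==
e
1
2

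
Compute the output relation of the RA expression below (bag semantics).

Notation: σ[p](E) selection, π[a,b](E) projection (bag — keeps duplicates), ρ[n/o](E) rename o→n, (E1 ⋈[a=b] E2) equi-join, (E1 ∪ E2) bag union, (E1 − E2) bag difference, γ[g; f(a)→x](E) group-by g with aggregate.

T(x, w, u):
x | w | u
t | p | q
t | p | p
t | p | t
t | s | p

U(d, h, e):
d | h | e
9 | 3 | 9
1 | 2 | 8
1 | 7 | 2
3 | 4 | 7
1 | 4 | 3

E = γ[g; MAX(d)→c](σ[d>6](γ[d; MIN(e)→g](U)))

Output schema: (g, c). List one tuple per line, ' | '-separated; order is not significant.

Per-node cardinality:
  U → 5
  γ[d; MIN(e)→g](U) → 3
  σ[d>6](γ[d; MIN(e)→g](U)) → 1
  γ[g; MAX(d)→c](σ[d>6](γ[d; MIN(e)→g](U))) → 1

== RESULT ==
g | c
9 | 9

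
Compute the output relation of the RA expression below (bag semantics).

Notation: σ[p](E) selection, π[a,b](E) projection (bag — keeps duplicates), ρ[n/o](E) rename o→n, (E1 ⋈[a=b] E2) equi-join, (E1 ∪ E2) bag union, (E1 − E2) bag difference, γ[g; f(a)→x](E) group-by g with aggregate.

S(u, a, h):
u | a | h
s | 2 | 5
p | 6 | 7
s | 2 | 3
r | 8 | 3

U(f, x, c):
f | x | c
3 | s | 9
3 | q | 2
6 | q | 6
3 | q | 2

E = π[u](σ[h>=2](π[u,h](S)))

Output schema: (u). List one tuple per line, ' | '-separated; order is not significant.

Subexpression sizes:
  S → 4
  π[u,h](S) → 4
  σ[h>=2](π[u,h](S)) → 4
  π[u](σ[h>=2](π[u,h](S))) → 4

== RESULT ==
u
p
r
s
s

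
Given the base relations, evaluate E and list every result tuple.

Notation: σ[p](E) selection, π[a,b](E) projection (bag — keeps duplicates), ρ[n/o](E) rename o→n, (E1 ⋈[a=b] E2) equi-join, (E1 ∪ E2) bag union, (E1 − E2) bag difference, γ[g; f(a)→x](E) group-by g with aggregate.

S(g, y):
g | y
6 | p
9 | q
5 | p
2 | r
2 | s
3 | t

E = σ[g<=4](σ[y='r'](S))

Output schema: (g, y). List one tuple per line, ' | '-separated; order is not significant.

Row counts bottom-up:
  S → 6
  σ[y='r'](S) → 1
  σ[g<=4](σ[y='r'](S)) → 1

== RESULT ==
g | y
2 | r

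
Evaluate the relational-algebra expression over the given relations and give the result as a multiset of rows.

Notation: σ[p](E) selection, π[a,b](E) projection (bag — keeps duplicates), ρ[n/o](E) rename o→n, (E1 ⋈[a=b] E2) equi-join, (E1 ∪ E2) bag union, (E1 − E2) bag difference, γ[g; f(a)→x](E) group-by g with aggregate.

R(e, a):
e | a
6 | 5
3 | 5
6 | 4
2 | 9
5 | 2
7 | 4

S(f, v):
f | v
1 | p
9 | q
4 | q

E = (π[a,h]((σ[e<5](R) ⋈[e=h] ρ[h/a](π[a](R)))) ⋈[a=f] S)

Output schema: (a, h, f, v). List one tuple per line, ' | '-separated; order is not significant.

Subexpression sizes:
  R → 6
  σ[e<5](R) → 2
  R → 6
  π[a](R) → 6
  ρ[h/a](π[a](R)) → 6
  (σ[e<5](R) ⋈[e=h] ρ[h/a](π[a](R))) → 1
  π[a,h]((σ[e<5](R) ⋈[e=h] ρ[h/a](π[a](R)))) → 1
  S → 3
  (π[a,h]((σ[e<5](R) ⋈[e=h] ρ[h/a](π[a](R)))) ⋈[a=f] S) → 1

== RESULT ==
a | h | f | v
9 | 2 | 9 | q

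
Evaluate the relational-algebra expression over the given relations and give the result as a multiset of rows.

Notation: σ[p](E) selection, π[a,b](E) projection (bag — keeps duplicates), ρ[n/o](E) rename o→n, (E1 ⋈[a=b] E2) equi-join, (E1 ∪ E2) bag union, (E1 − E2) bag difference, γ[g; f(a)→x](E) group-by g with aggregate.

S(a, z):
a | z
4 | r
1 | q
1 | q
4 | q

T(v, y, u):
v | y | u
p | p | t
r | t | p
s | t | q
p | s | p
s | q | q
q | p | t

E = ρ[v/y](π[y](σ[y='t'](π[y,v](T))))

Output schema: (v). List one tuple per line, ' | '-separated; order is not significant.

Row counts bottom-up:
  T → 6
  π[y,v](T) → 6
  σ[y='t'](π[y,v](T)) → 2
  π[y](σ[y='t'](π[y,v](T))) → 2
  ρ[v/y](π[y](σ[y='t'](π[y,v](T)))) → 2

== RESULT ==
v
t
t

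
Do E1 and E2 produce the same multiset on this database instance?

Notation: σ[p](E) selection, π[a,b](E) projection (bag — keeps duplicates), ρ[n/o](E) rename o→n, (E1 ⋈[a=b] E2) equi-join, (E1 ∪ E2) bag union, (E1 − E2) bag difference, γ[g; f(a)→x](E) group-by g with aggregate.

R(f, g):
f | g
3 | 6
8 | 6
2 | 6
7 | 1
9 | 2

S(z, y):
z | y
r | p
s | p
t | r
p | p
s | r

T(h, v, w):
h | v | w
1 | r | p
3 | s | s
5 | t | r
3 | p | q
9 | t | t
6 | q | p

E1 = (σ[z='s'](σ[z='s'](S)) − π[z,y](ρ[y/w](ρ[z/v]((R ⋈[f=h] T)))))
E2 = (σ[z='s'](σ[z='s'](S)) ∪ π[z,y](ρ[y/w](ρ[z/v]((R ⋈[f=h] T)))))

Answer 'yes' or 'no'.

E1 subexpression sizes:
  S → 5
  σ[z='s'](S) → 2
  σ[z='s'](σ[z='s'](S)) → 2
  R → 5
  T → 6
  (R ⋈[f=h] T) → 3
  ρ[z/v]((R ⋈[f=h] T)) → 3
  ρ[y/w](ρ[z/v]((R ⋈[f=h] T))) → 3
  π[z,y](ρ[y/w](ρ[z/v]((R ⋈[f=h] T)))) → 3
  (σ[z='s'](σ[z='s'](S)) − π[z,y](ρ[y/w](ρ[z/v]((R ⋈[f=h] T))))) → 2
E2 subexpression sizes:
  S → 5
  σ[z='s'](S) → 2
  σ[z='s'](σ[z='s'](S)) → 2
  R → 5
  T → 6
  (R ⋈[f=h] T) → 3
  ρ[z/v]((R ⋈[f=h] T)) → 3
  ρ[y/w](ρ[z/v]((R ⋈[f=h] T))) → 3
  π[z,y](ρ[y/w](ρ[z/v]((R ⋈[f=h] T)))) → 3
  (σ[z='s'](σ[z='s'](S)) ∪ π[z,y](ρ[y/w](ρ[z/v]((R ⋈[f=h] T))))) → 5

E1 result:
z | y
s | p
s | r
E2 result:
z | y
p | q
s | p
s | r
s | s
t | t
Witness: ('t', 't') appears 0× in E1 but 1× in E2.

no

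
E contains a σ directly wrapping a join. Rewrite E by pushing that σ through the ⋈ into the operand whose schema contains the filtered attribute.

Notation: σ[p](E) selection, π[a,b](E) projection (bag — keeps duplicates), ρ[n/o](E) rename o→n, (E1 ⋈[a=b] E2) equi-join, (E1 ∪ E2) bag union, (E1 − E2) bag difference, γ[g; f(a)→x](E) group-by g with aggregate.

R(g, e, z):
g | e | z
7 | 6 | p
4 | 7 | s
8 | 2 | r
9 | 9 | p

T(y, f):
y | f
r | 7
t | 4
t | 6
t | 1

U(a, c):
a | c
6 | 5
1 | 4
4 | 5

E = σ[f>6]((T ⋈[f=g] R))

σ filters on f, owned by the left side.
E' = (σ[f>6](T) ⋈[f=g] R)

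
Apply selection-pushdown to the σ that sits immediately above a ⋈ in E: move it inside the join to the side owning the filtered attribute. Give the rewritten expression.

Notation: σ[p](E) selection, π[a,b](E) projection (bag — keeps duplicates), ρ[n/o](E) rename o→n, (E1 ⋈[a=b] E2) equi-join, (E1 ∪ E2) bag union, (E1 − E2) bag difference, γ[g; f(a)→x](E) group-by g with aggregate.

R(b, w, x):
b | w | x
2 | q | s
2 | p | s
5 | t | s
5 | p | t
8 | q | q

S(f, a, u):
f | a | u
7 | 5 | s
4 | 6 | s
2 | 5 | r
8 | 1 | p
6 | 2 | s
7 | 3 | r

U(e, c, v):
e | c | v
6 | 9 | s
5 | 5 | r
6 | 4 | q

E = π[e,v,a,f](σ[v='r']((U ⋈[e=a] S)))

σ filters on v, owned by the left side.
E' = π[e,v,a,f]((σ[v='r'](U) ⋈[e=a] S))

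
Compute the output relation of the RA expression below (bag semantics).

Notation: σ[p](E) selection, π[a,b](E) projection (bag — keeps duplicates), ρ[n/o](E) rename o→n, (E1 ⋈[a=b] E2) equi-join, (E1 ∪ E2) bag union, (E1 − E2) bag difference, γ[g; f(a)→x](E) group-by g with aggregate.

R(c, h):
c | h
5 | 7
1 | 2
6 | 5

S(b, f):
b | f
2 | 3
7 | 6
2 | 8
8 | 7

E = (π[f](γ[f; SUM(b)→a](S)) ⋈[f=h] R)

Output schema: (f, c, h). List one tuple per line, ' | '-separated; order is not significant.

Subexpression sizes:
  S → 4
  γ[f; SUM(b)→a](S) → 4
  π[f](γ[f; SUM(b)→a](S)) → 4
  R → 3
  (π[f](γ[f; SUM(b)→a](S)) ⋈[f=h] R) → 1

== RESULT ==
f | c | h
7 | 5 | 7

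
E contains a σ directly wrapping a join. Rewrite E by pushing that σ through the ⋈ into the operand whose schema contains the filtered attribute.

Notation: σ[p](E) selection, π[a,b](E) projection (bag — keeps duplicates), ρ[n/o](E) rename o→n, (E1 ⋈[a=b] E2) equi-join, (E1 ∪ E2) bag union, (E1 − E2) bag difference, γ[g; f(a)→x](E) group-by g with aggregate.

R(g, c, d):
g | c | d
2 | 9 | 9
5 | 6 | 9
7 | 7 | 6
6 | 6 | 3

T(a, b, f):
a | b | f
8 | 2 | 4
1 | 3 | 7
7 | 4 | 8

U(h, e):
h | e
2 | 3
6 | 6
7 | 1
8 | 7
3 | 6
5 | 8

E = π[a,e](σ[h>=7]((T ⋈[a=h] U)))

σ filters on h, owned by the right side.
E' = π[a,e]((T ⋈[a=h] σ[h>=7](U)))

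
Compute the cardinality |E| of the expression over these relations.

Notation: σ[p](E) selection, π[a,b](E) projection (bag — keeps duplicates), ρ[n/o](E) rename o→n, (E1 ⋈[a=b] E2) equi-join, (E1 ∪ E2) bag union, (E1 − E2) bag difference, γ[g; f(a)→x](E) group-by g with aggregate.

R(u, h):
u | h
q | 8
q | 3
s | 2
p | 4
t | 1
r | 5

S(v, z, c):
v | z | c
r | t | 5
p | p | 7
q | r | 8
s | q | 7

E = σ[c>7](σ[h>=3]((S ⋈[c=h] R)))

Row counts bottom-up:
  S → 4
  R → 6
  (S ⋈[c=h] R) → 2
  σ[h>=3]((S ⋈[c=h] R)) → 2
  σ[c>7](σ[h>=3]((S ⋈[c=h] R))) → 1

|E| = 1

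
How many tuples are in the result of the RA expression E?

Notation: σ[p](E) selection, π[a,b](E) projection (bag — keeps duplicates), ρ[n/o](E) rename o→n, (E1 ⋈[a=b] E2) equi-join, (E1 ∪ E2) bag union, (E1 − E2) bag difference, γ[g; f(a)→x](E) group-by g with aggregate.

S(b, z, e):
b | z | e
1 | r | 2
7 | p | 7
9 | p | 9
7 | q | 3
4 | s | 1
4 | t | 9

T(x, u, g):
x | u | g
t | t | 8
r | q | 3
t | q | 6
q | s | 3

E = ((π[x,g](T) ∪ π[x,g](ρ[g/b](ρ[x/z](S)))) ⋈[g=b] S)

Stepwise |·|:
  T → 4
  π[x,g](T) → 4
  S → 6
  ρ[x/z](S) → 6
  ρ[g/b](ρ[x/z](S)) → 6
  π[x,g](ρ[g/b](ρ[x/z](S))) → 6
  (π[x,g](T) ∪ π[x,g](ρ[g/b](ρ[x/z](S)))) → 10
  S → 6
  ((π[x,g](T) ∪ π[x,g](ρ[g/b](ρ[x/z](S)))) ⋈[g=b] S) → 10

|E| = 10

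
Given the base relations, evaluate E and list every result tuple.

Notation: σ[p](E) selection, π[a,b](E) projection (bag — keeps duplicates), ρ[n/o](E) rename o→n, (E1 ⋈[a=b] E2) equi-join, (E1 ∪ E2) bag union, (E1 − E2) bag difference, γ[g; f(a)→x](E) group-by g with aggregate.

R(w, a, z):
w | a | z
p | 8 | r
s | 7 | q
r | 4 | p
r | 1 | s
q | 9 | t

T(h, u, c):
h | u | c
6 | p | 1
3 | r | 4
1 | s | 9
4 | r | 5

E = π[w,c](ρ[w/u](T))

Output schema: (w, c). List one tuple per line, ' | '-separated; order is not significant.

Subexpression sizes:
  T → 4
  ρ[w/u](T) → 4
  π[w,c](ρ[w/u](T)) → 4

== RESULT ==
w | c
p | 1
r | 4
r | 5
s | 9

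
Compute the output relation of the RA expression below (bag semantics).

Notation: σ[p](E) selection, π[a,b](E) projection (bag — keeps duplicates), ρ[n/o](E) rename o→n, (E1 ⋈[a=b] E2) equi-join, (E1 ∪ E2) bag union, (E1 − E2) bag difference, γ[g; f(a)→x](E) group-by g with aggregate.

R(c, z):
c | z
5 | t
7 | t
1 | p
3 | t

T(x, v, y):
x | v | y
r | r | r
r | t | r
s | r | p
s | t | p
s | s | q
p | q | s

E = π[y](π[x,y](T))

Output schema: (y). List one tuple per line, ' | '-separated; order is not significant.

Row counts bottom-up:
  T → 6
  π[x,y](T) → 6
  π[y](π[x,y](T)) → 6

== RESULT ==
y
p
p
q
r
r
s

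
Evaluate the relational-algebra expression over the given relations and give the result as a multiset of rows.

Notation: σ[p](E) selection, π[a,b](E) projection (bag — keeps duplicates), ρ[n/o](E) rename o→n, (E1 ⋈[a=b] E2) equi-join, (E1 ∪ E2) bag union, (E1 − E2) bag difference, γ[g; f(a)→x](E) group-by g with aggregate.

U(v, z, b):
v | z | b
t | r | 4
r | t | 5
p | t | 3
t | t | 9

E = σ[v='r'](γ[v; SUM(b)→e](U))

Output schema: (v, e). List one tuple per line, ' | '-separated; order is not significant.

Subexpression sizes:
  U → 4
  γ[v; SUM(b)→e](U) → 3
  σ[v='r'](γ[v; SUM(b)→e](U)) → 1

== RESULT ==
v | e
r | 5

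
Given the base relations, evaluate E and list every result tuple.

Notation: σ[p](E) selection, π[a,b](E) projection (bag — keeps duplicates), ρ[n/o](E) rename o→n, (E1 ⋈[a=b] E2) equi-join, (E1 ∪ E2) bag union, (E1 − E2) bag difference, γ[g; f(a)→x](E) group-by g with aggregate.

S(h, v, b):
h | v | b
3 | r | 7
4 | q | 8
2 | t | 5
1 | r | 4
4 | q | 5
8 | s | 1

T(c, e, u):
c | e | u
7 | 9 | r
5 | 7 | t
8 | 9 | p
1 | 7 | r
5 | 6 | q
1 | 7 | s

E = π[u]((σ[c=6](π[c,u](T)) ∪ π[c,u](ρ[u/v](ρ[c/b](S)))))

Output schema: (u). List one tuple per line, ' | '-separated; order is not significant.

Stepwise |·|:
  T → 6
  π[c,u](T) → 6
  σ[c=6](π[c,u](T)) → 0
  S → 6
  ρ[c/b](S) → 6
  ρ[u/v](ρ[c/b](S)) → 6
  π[c,u](ρ[u/v](ρ[c/b](S))) → 6
  (σ[c=6](π[c,u](T)) ∪ π[c,u](ρ[u/v](ρ[c/b](S)))) → 6
  π[u]((σ[c=6](π[c,u](T)) ∪ π[c,u](ρ[u/v](ρ[c/b](S))))) → 6

== RESULT ==
u
q
q
r
r
s
t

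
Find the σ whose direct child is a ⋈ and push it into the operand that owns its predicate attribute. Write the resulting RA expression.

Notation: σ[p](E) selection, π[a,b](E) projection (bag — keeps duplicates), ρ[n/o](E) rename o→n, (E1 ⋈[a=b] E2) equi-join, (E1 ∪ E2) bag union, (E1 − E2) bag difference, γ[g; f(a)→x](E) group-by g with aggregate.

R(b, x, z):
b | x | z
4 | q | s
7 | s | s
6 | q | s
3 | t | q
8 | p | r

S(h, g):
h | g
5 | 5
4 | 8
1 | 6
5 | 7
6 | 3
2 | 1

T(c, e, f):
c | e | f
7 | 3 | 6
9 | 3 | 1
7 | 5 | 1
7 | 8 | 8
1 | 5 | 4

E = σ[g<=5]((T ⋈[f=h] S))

σ filters on g, owned by the right side.
E' = (T ⋈[f=h] σ[g<=5](S))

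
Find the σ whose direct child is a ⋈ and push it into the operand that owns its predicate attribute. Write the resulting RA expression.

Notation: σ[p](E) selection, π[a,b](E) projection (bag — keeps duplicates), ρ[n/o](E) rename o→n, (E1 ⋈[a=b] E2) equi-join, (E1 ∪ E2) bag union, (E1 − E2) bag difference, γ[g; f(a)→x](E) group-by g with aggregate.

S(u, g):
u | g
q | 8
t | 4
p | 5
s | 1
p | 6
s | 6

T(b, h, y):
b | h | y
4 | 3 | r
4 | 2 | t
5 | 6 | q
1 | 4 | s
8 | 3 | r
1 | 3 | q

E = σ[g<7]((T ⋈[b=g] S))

σ filters on g, owned by the right side.
E' = (T ⋈[b=g] σ[g<7](S))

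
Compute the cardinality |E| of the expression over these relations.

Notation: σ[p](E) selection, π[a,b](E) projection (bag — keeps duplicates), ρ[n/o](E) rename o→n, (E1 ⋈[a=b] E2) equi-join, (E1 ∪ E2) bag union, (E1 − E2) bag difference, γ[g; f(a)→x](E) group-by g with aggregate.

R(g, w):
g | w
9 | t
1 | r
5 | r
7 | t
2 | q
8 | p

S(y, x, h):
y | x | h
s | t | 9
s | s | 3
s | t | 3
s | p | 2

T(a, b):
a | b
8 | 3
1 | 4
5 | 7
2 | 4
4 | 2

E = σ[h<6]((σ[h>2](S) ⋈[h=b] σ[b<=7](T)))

Stepwise |·|:
  S → 4
  σ[h>2](S) → 3
  T → 5
  σ[b<=7](T) → 5
  (σ[h>2](S) ⋈[h=b] σ[b<=7](T)) → 2
  σ[h<6]((σ[h>2](S) ⋈[h=b] σ[b<=7](T))) → 2

|E| = 2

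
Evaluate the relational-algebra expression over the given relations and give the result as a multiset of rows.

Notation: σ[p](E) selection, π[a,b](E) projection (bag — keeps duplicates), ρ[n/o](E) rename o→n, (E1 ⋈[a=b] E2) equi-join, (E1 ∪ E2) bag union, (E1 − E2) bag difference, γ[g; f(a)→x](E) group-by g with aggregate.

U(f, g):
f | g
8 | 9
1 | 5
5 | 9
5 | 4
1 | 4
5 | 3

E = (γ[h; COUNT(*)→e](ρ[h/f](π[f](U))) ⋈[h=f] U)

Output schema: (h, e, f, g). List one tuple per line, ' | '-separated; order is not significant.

Row counts bottom-up:
  U → 6
  π[f](U) → 6
  ρ[h/f](π[f](U)) → 6
  γ[h; COUNT(*)→e](ρ[h/f](π[f](U))) → 3
  U → 6
  (γ[h; COUNT(*)→e](ρ[h/f](π[f](U))) ⋈[h=f] U) → 6

== RESULT ==
h | e | f | g
1 | 2 | 1 | 4
1 | 2 | 1 | 5
5 | 3 | 5 | 3
5 | 3 | 5 | 4
5 | 3 | 5 | 9
8 | 1 | 8 | 9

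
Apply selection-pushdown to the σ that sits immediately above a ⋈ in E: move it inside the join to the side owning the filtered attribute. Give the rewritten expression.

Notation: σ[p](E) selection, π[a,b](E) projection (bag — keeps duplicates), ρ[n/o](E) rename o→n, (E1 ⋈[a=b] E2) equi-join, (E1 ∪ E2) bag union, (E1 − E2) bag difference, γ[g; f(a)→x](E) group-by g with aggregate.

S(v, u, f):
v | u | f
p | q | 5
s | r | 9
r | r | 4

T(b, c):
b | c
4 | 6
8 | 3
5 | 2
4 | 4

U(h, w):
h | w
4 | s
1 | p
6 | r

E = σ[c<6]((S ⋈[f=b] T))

σ filters on c, owned by the right side.
E' = (S ⋈[f=b] σ[c<6](T))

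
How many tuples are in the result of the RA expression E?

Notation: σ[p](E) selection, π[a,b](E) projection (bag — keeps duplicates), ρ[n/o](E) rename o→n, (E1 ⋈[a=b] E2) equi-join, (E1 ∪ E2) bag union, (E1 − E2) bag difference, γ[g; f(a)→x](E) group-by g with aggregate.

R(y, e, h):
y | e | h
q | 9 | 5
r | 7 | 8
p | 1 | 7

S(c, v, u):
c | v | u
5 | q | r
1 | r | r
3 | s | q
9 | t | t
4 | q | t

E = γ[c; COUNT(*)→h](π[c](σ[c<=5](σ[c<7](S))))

Stepwise |·|:
  S → 5
  σ[c<7](S) → 4
  σ[c<=5](σ[c<7](S)) → 4
  π[c](σ[c<=5](σ[c<7](S))) → 4
  γ[c; COUNT(*)→h](π[c](σ[c<=5](σ[c<7](S)))) → 4

|E| = 4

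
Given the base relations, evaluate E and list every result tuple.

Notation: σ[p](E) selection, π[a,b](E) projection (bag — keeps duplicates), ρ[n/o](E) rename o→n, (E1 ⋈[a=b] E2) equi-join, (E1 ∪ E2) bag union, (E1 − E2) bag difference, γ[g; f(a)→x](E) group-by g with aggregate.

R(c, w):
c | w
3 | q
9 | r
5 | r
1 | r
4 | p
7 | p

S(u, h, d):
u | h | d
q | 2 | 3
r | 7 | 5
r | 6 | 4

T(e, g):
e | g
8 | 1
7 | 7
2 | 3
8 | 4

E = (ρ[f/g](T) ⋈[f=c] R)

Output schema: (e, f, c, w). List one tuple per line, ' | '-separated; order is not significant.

Subexpression sizes:
  T → 4
  ρ[f/g](T) → 4
  R → 6
  (ρ[f/g](T) ⋈[f=c] R) → 4

== RESULT ==
e | f | c | w
2 | 3 | 3 | q
7 | 7 | 7 | p
8 | 1 | 1 | r
8 | 4 | 4 | p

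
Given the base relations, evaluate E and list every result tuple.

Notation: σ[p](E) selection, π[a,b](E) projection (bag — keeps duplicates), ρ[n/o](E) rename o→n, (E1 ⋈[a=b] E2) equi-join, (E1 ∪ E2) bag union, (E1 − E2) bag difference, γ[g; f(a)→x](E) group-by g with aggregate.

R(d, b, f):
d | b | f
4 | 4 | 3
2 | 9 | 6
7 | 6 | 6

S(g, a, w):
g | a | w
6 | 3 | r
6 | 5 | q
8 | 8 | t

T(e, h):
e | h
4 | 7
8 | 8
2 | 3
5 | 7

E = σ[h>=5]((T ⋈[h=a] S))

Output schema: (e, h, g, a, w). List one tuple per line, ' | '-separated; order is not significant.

Stepwise |·|:
  T → 4
  S → 3
  (T ⋈[h=a] S) → 2
  σ[h>=5]((T ⋈[h=a] S)) → 1

== RESULT ==
e | h | g | a | w
8 | 8 | 8 | 8 | t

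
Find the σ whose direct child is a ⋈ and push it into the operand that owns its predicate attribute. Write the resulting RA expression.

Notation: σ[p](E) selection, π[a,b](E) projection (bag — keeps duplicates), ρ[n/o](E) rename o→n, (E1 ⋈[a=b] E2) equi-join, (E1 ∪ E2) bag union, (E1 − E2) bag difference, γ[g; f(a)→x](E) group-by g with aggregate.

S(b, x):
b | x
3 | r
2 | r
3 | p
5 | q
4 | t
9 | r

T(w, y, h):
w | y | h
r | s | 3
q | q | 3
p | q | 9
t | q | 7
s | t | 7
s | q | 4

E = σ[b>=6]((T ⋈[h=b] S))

σ filters on b, owned by the right side.
E' = (T ⋈[h=b] σ[b>=6](S))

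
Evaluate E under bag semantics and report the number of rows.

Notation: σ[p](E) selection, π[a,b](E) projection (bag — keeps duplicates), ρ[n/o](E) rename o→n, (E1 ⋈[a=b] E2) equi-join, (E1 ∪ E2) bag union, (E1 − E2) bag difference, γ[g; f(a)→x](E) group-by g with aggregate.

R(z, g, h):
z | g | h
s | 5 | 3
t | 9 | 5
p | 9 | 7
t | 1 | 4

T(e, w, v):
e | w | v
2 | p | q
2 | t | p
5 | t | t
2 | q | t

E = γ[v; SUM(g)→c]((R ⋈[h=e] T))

Stepwise |·|:
  R → 4
  T → 4
  (R ⋈[h=e] T) → 1
  γ[v; SUM(g)→c]((R ⋈[h=e] T)) → 1

|E| = 1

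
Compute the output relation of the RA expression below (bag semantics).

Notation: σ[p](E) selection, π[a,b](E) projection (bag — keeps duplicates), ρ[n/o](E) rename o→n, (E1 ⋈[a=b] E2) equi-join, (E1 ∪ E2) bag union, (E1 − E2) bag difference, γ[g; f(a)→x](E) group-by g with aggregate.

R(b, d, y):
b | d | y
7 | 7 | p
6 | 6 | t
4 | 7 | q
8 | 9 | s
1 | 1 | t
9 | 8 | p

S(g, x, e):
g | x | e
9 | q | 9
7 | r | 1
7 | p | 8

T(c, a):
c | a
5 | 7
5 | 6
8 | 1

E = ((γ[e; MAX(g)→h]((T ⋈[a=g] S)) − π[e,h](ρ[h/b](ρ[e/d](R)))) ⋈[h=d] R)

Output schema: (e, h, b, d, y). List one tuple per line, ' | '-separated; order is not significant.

Row counts bottom-up:
  T → 3
  S → 3
  (T ⋈[a=g] S) → 2
  γ[e; MAX(g)→h]((T ⋈[a=g] S)) → 2
  R → 6
  ρ[e/d](R) → 6
  ρ[h/b](ρ[e/d](R)) → 6
  π[e,h](ρ[h/b](ρ[e/d](R))) → 6
  (γ[e; MAX(g)→h]((T ⋈[a=g] S)) − π[e,h](ρ[h/b](ρ[e/d](R)))) → 2
  R → 6
  ((γ[e; MAX(g)→h]((T ⋈[a=g] S)) − π[e,h](ρ[h/b](ρ[e/d](R)))) ⋈[h=d] R) → 4

== RESULT ==
e | h | b | d | y
1 | 7 | 4 | 7 | q
1 | 7 | 7 | 7 | p
8 | 7 | 4 | 7 | q
8 | 7 | 7 | 7 | p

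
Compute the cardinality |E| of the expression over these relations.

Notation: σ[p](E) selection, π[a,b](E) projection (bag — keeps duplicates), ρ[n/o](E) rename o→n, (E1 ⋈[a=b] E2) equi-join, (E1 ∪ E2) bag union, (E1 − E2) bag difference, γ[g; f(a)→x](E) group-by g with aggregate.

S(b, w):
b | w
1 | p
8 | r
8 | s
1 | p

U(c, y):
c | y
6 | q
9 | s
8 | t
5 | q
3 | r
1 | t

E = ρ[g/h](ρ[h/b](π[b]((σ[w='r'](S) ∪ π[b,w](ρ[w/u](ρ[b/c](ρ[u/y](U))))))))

Row counts bottom-up:
  S → 4
  σ[w='r'](S) → 1
  U → 6
  ρ[u/y](U) → 6
  ρ[b/c](ρ[u/y](U)) → 6
  ρ[w/u](ρ[b/c](ρ[u/y](U))) → 6
  π[b,w](ρ[w/u](ρ[b/c](ρ[u/y](U)))) → 6
  (σ[w='r'](S) ∪ π[b,w](ρ[w/u](ρ[b/c](ρ[u/y](U))))) → 7
  π[b]((σ[w='r'](S) ∪ π[b,w](ρ[w/u](ρ[b/c](ρ[u/y](U)))))) → 7
  ρ[h/b](π[b]((σ[w='r'](S) ∪ π[b,w](ρ[w/u](ρ[b/c](ρ[u/y](U))))))) → 7
  ρ[g/h](ρ[h/b](π[b]((σ[w='r'](S) ∪ π[b,w](ρ[w/u](ρ[b/c](ρ[u/y](U)))))))) → 7

|E| = 7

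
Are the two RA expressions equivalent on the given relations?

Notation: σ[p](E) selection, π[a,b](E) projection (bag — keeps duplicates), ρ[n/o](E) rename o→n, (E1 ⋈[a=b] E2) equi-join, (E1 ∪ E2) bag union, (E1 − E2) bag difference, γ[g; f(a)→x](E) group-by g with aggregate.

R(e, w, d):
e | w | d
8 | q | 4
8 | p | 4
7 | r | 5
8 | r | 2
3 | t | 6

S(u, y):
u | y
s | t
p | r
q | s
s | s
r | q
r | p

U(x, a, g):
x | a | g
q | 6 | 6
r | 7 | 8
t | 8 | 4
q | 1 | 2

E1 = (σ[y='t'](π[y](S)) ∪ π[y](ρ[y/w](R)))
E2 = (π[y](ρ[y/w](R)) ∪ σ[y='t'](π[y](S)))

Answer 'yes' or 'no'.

E1 stepwise |·|:
  S → 6
  π[y](S) → 6
  σ[y='t'](π[y](S)) → 1
  R → 5
  ρ[y/w](R) → 5
  π[y](ρ[y/w](R)) → 5
  (σ[y='t'](π[y](S)) ∪ π[y](ρ[y/w](R))) → 6
E2 stepwise |·|:
  R → 5
  ρ[y/w](R) → 5
  π[y](ρ[y/w](R)) → 5
  S → 6
  π[y](S) → 6
  σ[y='t'](π[y](S)) → 1
  (π[y](ρ[y/w](R)) ∪ σ[y='t'](π[y](S))) → 6

E1 and E2 produce the same multiset:
y
p
q
r
r
t
t

yes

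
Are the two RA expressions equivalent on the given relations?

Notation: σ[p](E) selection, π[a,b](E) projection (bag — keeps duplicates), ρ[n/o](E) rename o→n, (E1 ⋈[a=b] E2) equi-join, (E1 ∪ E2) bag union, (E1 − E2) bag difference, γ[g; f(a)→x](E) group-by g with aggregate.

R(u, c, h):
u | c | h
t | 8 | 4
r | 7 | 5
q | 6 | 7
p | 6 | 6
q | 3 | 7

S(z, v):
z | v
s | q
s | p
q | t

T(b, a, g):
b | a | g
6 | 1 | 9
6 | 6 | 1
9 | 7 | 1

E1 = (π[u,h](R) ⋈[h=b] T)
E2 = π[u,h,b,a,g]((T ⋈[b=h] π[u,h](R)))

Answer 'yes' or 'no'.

E1 subexpression sizes:
  R → 5
  π[u,h](R) → 5
  T → 3
  (π[u,h](R) ⋈[h=b] T) → 2
E2 subexpression sizes:
  T → 3
  R → 5
  π[u,h](R) → 5
  (T ⋈[b=h] π[u,h](R)) → 2
  π[u,h,b,a,g]((T ⋈[b=h] π[u,h](R))) → 2

E1 and E2 produce the same multiset:
u | h | b | a | g
p | 6 | 6 | 1 | 9
p | 6 | 6 | 6 | 1

yes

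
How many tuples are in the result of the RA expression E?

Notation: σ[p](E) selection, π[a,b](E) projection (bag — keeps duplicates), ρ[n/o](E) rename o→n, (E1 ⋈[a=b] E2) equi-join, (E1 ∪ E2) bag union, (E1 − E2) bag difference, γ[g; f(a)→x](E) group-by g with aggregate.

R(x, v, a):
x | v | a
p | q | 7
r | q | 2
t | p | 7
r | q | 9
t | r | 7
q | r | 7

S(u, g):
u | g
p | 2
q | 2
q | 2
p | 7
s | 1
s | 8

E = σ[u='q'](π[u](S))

Subexpression sizes:
  S → 6
  π[u](S) → 6
  σ[u='q'](π[u](S)) → 2

|E| = 2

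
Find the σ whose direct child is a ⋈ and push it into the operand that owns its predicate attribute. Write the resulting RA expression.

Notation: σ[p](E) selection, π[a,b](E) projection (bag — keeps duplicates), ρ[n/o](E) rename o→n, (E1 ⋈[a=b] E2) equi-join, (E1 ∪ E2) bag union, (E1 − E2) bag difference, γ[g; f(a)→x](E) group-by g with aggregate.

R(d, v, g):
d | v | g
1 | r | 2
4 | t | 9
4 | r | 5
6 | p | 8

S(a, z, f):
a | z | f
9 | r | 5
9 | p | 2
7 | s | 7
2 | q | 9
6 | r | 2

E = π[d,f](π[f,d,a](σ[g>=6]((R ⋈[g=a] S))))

σ filters on g, owned by the left side.
E' = π[d,f](π[f,d,a]((σ[g>=6](R) ⋈[g=a] S)))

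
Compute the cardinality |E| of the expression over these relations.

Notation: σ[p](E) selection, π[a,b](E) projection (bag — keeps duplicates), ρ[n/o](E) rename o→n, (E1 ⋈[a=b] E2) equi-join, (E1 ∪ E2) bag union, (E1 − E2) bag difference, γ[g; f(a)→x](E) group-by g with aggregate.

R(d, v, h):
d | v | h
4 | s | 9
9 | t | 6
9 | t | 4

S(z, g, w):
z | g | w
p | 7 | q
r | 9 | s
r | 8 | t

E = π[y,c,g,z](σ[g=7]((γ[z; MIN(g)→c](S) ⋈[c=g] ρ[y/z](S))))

Stepwise |·|:
  S → 3
  γ[z; MIN(g)→c](S) → 2
  S → 3
  ρ[y/z](S) → 3
  (γ[z; MIN(g)→c](S) ⋈[c=g] ρ[y/z](S)) → 2
  σ[g=7]((γ[z; MIN(g)→c](S) ⋈[c=g] ρ[y/z](S))) → 1
  π[y,c,g,z](σ[g=7]((γ[z; MIN(g)→c](S) ⋈[c=g] ρ[y/z](S)))) → 1

|E| = 1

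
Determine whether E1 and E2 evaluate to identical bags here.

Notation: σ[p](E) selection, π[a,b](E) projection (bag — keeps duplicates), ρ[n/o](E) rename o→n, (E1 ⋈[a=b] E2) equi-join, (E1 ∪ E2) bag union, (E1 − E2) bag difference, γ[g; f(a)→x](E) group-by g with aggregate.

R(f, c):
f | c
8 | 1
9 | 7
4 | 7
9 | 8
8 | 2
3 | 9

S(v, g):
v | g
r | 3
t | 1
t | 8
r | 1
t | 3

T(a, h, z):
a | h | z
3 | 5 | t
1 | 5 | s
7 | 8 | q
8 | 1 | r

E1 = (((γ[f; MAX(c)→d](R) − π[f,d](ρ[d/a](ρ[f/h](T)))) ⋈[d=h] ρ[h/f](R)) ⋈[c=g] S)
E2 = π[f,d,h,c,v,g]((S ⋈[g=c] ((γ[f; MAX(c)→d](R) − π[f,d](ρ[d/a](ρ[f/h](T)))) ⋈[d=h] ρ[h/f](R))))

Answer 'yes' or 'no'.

E1 per-node cardinality:
  R → 6
  γ[f; MAX(c)→d](R) → 4
  T → 4
  ρ[f/h](T) → 4
  ρ[d/a](ρ[f/h](T)) → 4
  π[f,d](ρ[d/a](ρ[f/h](T))) → 4
  (γ[f; MAX(c)→d](R) − π[f,d](ρ[d/a](ρ[f/h](T)))) → 4
  R → 6
  ρ[h/f](R) → 6
  ((γ[f; MAX(c)→d](R) − π[f,d](ρ[d/a](ρ[f/h](T)))) ⋈[d=h] ρ[h/f](R)) → 4
  S → 5
  (((γ[f; MAX(c)→d](R) − π[f,d](ρ[d/a](ρ[f/h](T)))) ⋈[d=h] ρ[h/f](R)) ⋈[c=g] S) → 3
E2 per-node cardinality:
  S → 5
  R → 6
  γ[f; MAX(c)→d](R) → 4
  T → 4
  ρ[f/h](T) → 4
  ρ[d/a](ρ[f/h](T)) → 4
  π[f,d](ρ[d/a](ρ[f/h](T))) → 4
  (γ[f; MAX(c)→d](R) − π[f,d](ρ[d/a](ρ[f/h](T)))) → 4
  R → 6
  ρ[h/f](R) → 6
  ((γ[f; MAX(c)→d](R) − π[f,d](ρ[d/a](ρ[f/h](T)))) ⋈[d=h] ρ[h/f](R)) → 4
  (S ⋈[g=c] ((γ[f; MAX(c)→d](R) − π[f,d](ρ[d/a](ρ[f/h](T)))) ⋈[d=h] ρ[h/f](R))) → 3
  π[f,d,h,c,v,g]((S ⋈[g=c] ((γ[f; MAX(c)→d](R) − π[f,d](ρ[d/a](ρ[f/h](T)))) ⋈[d=h] ρ[h/f](R)))) → 3

E1 and E2 produce the same multiset:
f | d | h | c | v | g
3 | 9 | 9 | 8 | t | 8
9 | 8 | 8 | 1 | r | 1
9 | 8 | 8 | 1 | t | 1

yes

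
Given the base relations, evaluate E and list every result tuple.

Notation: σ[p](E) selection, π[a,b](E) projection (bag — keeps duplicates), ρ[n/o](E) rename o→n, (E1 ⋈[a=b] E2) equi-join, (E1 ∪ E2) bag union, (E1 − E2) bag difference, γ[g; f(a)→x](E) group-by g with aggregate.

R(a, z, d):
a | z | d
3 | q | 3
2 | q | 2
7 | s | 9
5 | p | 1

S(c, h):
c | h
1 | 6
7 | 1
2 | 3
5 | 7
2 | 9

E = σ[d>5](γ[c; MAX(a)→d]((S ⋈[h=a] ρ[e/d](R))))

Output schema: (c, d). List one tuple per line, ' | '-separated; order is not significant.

Stepwise |·|:
  S → 5
  R → 4
  ρ[e/d](R) → 4
  (S ⋈[h=a] ρ[e/d](R)) → 2
  γ[c; MAX(a)→d]((S ⋈[h=a] ρ[e/d](R))) → 2
  σ[d>5](γ[c; MAX(a)→d]((S ⋈[h=a] ρ[e/d](R)))) → 1

== RESULT ==
c | d
5 | 7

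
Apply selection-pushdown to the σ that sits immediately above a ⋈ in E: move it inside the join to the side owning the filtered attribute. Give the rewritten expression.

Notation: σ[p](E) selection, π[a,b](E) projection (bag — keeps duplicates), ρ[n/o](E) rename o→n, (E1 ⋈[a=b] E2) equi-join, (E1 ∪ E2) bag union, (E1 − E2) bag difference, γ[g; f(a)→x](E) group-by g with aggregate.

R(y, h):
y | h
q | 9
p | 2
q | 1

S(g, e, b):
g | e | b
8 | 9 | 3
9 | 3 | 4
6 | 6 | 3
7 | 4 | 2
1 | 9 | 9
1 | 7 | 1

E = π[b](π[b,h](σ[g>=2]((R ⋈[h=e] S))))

σ filters on g, owned by the right side.
E' = π[b](π[b,h]((R ⋈[h=e] σ[g>=2](S))))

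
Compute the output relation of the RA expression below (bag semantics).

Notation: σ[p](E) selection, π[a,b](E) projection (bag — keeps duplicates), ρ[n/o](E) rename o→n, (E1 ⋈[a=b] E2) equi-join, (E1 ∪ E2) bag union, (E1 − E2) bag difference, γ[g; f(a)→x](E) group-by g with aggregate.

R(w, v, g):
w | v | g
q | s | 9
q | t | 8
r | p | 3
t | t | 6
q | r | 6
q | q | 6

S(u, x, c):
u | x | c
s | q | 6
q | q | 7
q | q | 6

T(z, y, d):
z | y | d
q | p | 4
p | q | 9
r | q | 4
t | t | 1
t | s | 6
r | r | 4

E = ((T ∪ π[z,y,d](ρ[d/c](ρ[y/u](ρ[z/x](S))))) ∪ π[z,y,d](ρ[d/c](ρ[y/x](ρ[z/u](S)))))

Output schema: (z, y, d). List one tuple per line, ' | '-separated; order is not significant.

Subexpression sizes:
  T → 6
  S → 3
  ρ[z/x](S) → 3
  ρ[y/u](ρ[z/x](S)) → 3
  ρ[d/c](ρ[y/u](ρ[z/x](S))) → 3
  π[z,y,d](ρ[d/c](ρ[y/u](ρ[z/x](S)))) → 3
  (T ∪ π[z,y,d](ρ[d/c](ρ[y/u](ρ[z/x](S))))) → 9
  S → 3
  ρ[z/u](S) → 3
  ρ[y/x](ρ[z/u](S)) → 3
  ρ[d/c](ρ[y/x](ρ[z/u](S))) → 3
  π[z,y,d](ρ[d/c](ρ[y/x](ρ[z/u](S)))) → 3
  ((T ∪ π[z,y,d](ρ[d/c](ρ[y/u](ρ[z/x](S))))) ∪ π[z,y,d](ρ[d/c](ρ[y/x](ρ[z/u](S))))) → 12

== RESULT ==
z | y | d
p | q | 9
q | p | 4
q | q | 6
q | q | 6
q | q | 7
q | q | 7
q | s | 6
r | q | 4
r | r | 4
s | q | 6
t | s | 6
t | t | 1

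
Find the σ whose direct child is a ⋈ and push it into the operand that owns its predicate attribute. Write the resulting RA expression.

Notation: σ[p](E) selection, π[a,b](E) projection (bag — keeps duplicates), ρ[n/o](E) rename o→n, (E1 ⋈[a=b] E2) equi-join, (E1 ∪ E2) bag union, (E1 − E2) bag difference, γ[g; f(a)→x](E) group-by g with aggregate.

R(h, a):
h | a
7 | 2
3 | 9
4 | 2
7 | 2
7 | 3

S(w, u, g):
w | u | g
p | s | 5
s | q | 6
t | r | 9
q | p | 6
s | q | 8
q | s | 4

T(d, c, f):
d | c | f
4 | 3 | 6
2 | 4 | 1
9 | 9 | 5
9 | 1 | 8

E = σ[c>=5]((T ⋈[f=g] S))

σ filters on c, owned by the left side.
E' = (σ[c>=5](T) ⋈[f=g] S)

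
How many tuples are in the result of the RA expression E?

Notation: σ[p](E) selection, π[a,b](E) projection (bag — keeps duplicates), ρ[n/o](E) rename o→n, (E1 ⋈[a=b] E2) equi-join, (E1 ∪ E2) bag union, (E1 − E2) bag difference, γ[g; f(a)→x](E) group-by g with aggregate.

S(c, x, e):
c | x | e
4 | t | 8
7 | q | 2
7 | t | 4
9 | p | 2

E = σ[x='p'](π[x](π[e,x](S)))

Row counts bottom-up:
  S → 4
  π[e,x](S) → 4
  π[x](π[e,x](S)) → 4
  σ[x='p'](π[x](π[e,x](S))) → 1

|E| = 1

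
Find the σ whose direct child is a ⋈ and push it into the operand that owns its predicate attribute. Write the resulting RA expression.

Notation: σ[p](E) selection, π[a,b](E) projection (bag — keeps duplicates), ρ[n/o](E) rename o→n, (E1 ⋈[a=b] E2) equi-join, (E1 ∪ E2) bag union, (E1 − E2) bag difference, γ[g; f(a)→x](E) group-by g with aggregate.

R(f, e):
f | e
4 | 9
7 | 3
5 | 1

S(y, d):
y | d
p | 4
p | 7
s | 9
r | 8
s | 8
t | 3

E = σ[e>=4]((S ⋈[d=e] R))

σ filters on e, owned by the right side.
E' = (S ⋈[d=e] σ[e>=4](R))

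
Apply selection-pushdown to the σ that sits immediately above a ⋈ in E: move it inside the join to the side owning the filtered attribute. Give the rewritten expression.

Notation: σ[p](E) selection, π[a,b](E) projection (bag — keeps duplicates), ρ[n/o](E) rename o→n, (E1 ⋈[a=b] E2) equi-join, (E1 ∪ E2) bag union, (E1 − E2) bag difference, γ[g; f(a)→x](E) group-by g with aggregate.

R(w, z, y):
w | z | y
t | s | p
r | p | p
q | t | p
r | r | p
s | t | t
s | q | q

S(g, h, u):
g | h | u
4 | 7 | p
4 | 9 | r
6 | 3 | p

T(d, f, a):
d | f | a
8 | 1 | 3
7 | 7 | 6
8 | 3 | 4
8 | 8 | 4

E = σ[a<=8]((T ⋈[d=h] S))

σ filters on a, owned by the left side.
E' = (σ[a<=8](T) ⋈[d=h] S)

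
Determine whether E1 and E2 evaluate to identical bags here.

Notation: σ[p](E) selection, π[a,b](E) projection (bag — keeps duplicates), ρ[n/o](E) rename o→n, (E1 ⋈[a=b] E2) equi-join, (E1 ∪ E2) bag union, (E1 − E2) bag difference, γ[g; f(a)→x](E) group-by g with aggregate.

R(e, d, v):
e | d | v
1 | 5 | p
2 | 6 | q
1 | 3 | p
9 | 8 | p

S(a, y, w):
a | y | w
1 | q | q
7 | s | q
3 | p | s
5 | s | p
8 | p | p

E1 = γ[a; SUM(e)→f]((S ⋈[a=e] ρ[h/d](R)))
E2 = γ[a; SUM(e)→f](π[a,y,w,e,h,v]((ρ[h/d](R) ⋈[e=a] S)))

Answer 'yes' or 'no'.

E1 per-node cardinality:
  S → 5
  R → 4
  ρ[h/d](R) → 4
  (S ⋈[a=e] ρ[h/d](R)) → 2
  γ[a; SUM(e)→f]((S ⋈[a=e] ρ[h/d](R))) → 1
E2 per-node cardinality:
  R → 4
  ρ[h/d](R) → 4
  S → 5
  (ρ[h/d](R) ⋈[e=a] S) → 2
  π[a,y,w,e,h,v]((ρ[h/d](R) ⋈[e=a] S)) → 2
  γ[a; SUM(e)→f](π[a,y,w,e,h,v]((ρ[h/d](R) ⋈[e=a] S))) → 1

E1 and E2 produce the same multiset:
a | f
1 | 2

yes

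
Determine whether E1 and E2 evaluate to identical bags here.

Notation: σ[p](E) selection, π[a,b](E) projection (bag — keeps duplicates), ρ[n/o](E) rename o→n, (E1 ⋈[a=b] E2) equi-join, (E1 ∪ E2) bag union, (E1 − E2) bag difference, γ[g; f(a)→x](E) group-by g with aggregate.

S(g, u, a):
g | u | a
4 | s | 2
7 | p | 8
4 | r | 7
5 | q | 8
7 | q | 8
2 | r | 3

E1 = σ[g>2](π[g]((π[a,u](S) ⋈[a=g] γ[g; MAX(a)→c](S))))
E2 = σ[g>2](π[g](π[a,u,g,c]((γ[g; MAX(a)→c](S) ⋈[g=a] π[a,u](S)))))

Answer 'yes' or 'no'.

E1 per-node cardinality:
  S → 6
  π[a,u](S) → 6
  S → 6
  γ[g; MAX(a)→c](S) → 4
  (π[a,u](S) ⋈[a=g] γ[g; MAX(a)→c](S)) → 2
  π[g]((π[a,u](S) ⋈[a=g] γ[g; MAX(a)→c](S))) → 2
  σ[g>2](π[g]((π[a,u](S) ⋈[a=g] γ[g; MAX(a)→c](S)))) → 1
E2 per-node cardinality:
  S → 6
  γ[g; MAX(a)→c](S) → 4
  S → 6
  π[a,u](S) → 6
  (γ[g; MAX(a)→c](S) ⋈[g=a] π[a,u](S)) → 2
  π[a,u,g,c]((γ[g; MAX(a)→c](S) ⋈[g=a] π[a,u](S))) → 2
  π[g](π[a,u,g,c]((γ[g; MAX(a)→c](S) ⋈[g=a] π[a,u](S)))) → 2
  σ[g>2](π[g](π[a,u,g,c]((γ[g; MAX(a)→c](S) ⋈[g=a] π[a,u](S))))) → 1

E1 and E2 produce the same multiset:
g
7

yes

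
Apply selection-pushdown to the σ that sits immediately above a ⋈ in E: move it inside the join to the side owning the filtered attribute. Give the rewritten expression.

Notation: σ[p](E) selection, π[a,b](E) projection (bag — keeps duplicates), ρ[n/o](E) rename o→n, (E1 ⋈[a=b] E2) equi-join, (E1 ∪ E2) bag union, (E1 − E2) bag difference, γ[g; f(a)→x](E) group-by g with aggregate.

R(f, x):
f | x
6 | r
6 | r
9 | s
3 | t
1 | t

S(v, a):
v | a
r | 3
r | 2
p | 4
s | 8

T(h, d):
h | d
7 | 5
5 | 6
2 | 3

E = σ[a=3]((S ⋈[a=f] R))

σ filters on a, owned by the left side.
E' = (σ[a=3](S) ⋈[a=f] R)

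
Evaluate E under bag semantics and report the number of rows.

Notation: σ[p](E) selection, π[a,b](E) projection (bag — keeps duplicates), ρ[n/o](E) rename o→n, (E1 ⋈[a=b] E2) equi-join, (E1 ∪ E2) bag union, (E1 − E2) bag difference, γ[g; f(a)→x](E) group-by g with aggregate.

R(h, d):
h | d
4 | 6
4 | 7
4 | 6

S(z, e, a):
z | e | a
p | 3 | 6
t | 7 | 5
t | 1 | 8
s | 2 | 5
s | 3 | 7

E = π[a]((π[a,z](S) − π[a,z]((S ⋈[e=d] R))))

Subexpression sizes:
  S → 5
  π[a,z](S) → 5
  S → 5
  R → 3
  (S ⋈[e=d] R) → 1
  π[a,z]((S ⋈[e=d] R)) → 1
  (π[a,z](S) − π[a,z]((S ⋈[e=d] R))) → 4
  π[a]((π[a,z](S) − π[a,z]((S ⋈[e=d] R)))) → 4

|E| = 4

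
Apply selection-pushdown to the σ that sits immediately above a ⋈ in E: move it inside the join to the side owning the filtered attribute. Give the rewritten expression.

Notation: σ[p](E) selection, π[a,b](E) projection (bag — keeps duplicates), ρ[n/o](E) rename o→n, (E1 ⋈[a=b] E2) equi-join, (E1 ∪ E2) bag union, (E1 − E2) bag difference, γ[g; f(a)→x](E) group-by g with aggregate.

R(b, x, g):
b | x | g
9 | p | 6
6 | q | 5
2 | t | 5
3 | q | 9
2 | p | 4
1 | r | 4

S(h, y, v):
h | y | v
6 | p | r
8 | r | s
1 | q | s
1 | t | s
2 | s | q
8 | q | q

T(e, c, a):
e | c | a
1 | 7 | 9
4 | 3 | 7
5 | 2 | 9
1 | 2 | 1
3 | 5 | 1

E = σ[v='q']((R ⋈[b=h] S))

σ filters on v, owned by the right side.
E' = (R ⋈[b=h] σ[v='q'](S))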